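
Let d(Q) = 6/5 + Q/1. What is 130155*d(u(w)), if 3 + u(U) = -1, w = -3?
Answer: -364434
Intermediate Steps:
u(U) = -4 (u(U) = -3 - 1 = -4)
d(Q) = 6/5 + Q (d(Q) = 6*(⅕) + Q*1 = 6/5 + Q)
130155*d(u(w)) = 130155*(6/5 - 4) = 130155*(-14/5) = -364434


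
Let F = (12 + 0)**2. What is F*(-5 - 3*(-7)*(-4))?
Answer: -12816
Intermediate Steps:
F = 144 (F = 12**2 = 144)
F*(-5 - 3*(-7)*(-4)) = 144*(-5 - 3*(-7)*(-4)) = 144*(-5 + 21*(-4)) = 144*(-5 - 84) = 144*(-89) = -12816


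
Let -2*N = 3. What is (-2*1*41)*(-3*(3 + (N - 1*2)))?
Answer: -123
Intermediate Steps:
N = -3/2 (N = -½*3 = -3/2 ≈ -1.5000)
(-2*1*41)*(-3*(3 + (N - 1*2))) = (-2*1*41)*(-3*(3 + (-3/2 - 1*2))) = (-2*41)*(-3*(3 + (-3/2 - 2))) = -(-246)*(3 - 7/2) = -(-246)*(-1)/2 = -82*3/2 = -123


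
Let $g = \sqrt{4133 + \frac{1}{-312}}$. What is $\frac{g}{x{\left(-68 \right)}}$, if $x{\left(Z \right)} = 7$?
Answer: $\frac{\sqrt{100580610}}{1092} \approx 9.1841$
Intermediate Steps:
$g = \frac{\sqrt{100580610}}{156}$ ($g = \sqrt{4133 - \frac{1}{312}} = \sqrt{\frac{1289495}{312}} = \frac{\sqrt{100580610}}{156} \approx 64.288$)
$\frac{g}{x{\left(-68 \right)}} = \frac{\frac{1}{156} \sqrt{100580610}}{7} = \frac{\sqrt{100580610}}{156} \cdot \frac{1}{7} = \frac{\sqrt{100580610}}{1092}$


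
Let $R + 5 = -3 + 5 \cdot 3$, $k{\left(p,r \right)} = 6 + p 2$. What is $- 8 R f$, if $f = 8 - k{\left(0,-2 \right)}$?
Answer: $-112$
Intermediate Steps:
$k{\left(p,r \right)} = 6 + 2 p$
$f = 2$ ($f = 8 - \left(6 + 2 \cdot 0\right) = 8 - \left(6 + 0\right) = 8 - 6 = 2$)
$R = 7$ ($R = -5 + \left(-3 + 5 \cdot 3\right) = -5 + \left(-3 + 15\right) = -5 + 12 = 7$)
$- 8 R f = \left(-8\right) 7 \cdot 2 = \left(-56\right) 2 = -112$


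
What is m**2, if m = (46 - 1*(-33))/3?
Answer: 6241/9 ≈ 693.44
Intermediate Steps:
m = 79/3 (m = (46 + 33)*(1/3) = 79*(1/3) = 79/3 ≈ 26.333)
m**2 = (79/3)**2 = 6241/9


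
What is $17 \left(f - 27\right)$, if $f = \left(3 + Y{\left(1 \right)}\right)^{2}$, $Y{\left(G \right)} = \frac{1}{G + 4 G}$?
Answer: $- \frac{7123}{25} \approx -284.92$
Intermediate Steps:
$Y{\left(G \right)} = \frac{1}{5 G}$
$f = \frac{256}{25}$ ($f = \left(3 + \frac{1}{5 \cdot 1}\right)^{2} = \left(3 + \frac{1}{5} \cdot 1\right)^{2} = \left(3 + \frac{1}{5}\right)^{2} = \left(\frac{16}{5}\right)^{2} = \frac{256}{25} \approx 10.24$)
$17 \left(f - 27\right) = 17 \left(\frac{256}{25} - 27\right) = 17 \left(- \frac{419}{25}\right) = - \frac{7123}{25}$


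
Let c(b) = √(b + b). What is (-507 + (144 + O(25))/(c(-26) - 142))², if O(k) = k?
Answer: 28561*(5124*√13 + 181861*I)/(8*(71*√13 + 2514*I)) ≈ 2.5825e+5 + 61.27*I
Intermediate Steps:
c(b) = √2*√b (c(b) = √(2*b) = √2*√b)
(-507 + (144 + O(25))/(c(-26) - 142))² = (-507 + (144 + 25)/(√2*√(-26) - 142))² = (-507 + 169/(√2*(I*√26) - 142))² = (-507 + 169/(2*I*√13 - 142))² = (-507 + 169/(-142 + 2*I*√13))²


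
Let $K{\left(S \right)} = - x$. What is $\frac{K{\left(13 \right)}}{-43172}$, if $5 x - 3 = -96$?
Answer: $- \frac{93}{215860} \approx -0.00043083$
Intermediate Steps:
$x = - \frac{93}{5}$ ($x = \frac{3}{5} + \frac{1}{5} \left(-96\right) = \frac{3}{5} - \frac{96}{5} = - \frac{93}{5} \approx -18.6$)
$K{\left(S \right)} = \frac{93}{5}$ ($K{\left(S \right)} = \left(-1\right) \left(- \frac{93}{5}\right) = \frac{93}{5}$)
$\frac{K{\left(13 \right)}}{-43172} = \frac{93}{5 \left(-43172\right)} = \frac{93}{5} \left(- \frac{1}{43172}\right) = - \frac{93}{215860}$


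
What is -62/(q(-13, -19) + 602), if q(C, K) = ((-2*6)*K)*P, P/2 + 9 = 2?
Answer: 31/1295 ≈ 0.023938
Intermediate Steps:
P = -14 (P = -18 + 2*2 = -18 + 4 = -14)
q(C, K) = 168*K (q(C, K) = ((-2*6)*K)*(-14) = -12*K*(-14) = 168*K)
-62/(q(-13, -19) + 602) = -62/(168*(-19) + 602) = -62/(-3192 + 602) = -62/(-2590) = -62*(-1/2590) = 31/1295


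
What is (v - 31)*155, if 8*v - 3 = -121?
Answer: -28365/4 ≈ -7091.3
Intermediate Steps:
v = -59/4 (v = 3/8 + (⅛)*(-121) = 3/8 - 121/8 = -59/4 ≈ -14.750)
(v - 31)*155 = (-59/4 - 31)*155 = -183/4*155 = -28365/4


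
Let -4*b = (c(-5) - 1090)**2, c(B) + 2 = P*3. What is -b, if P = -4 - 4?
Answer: 311364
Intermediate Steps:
P = -8
c(B) = -26 (c(B) = -2 - 8*3 = -2 - 24 = -26)
b = -311364 (b = -(-26 - 1090)**2/4 = -1/4*(-1116)**2 = -1/4*1245456 = -311364)
-b = -1*(-311364) = 311364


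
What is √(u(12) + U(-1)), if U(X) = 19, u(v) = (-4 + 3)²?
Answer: 2*√5 ≈ 4.4721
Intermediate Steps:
u(v) = 1 (u(v) = (-1)² = 1)
√(u(12) + U(-1)) = √(1 + 19) = √20 = 2*√5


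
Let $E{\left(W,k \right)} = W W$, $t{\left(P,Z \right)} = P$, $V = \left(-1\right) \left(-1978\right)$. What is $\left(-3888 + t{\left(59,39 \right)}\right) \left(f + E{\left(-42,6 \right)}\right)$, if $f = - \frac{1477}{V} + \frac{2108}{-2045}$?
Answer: $- \frac{27293906712779}{4045010} \approx -6.7476 \cdot 10^{6}$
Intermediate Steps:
$V = 1978$
$f = - \frac{7190089}{4045010}$ ($f = - \frac{1477}{1978} + \frac{2108}{-2045} = \left(-1477\right) \frac{1}{1978} + 2108 \left(- \frac{1}{2045}\right) = - \frac{1477}{1978} - \frac{2108}{2045} = - \frac{7190089}{4045010} \approx -1.7775$)
$E{\left(W,k \right)} = W^{2}$
$\left(-3888 + t{\left(59,39 \right)}\right) \left(f + E{\left(-42,6 \right)}\right) = \left(-3888 + 59\right) \left(- \frac{7190089}{4045010} + \left(-42\right)^{2}\right) = - 3829 \left(- \frac{7190089}{4045010} + 1764\right) = \left(-3829\right) \frac{7128207551}{4045010} = - \frac{27293906712779}{4045010}$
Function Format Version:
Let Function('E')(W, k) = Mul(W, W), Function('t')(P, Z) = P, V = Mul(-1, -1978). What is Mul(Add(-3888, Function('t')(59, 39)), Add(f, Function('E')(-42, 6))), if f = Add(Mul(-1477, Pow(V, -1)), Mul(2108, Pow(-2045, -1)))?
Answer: Rational(-27293906712779, 4045010) ≈ -6.7476e+6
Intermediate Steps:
V = 1978
f = Rational(-7190089, 4045010) (f = Add(Mul(-1477, Pow(1978, -1)), Mul(2108, Pow(-2045, -1))) = Add(Mul(-1477, Rational(1, 1978)), Mul(2108, Rational(-1, 2045))) = Add(Rational(-1477, 1978), Rational(-2108, 2045)) = Rational(-7190089, 4045010) ≈ -1.7775)
Function('E')(W, k) = Pow(W, 2)
Mul(Add(-3888, Function('t')(59, 39)), Add(f, Function('E')(-42, 6))) = Mul(Add(-3888, 59), Add(Rational(-7190089, 4045010), Pow(-42, 2))) = Mul(-3829, Add(Rational(-7190089, 4045010), 1764)) = Mul(-3829, Rational(7128207551, 4045010)) = Rational(-27293906712779, 4045010)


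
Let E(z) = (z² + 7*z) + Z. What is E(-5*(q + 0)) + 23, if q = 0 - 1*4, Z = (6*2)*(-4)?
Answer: 515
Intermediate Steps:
Z = -48 (Z = 12*(-4) = -48)
q = -4 (q = 0 - 4 = -4)
E(z) = -48 + z² + 7*z (E(z) = (z² + 7*z) - 48 = -48 + z² + 7*z)
E(-5*(q + 0)) + 23 = (-48 + (-5*(-4 + 0))² + 7*(-5*(-4 + 0))) + 23 = (-48 + (-5*(-4))² + 7*(-5*(-4))) + 23 = (-48 + 20² + 7*20) + 23 = (-48 + 400 + 140) + 23 = 492 + 23 = 515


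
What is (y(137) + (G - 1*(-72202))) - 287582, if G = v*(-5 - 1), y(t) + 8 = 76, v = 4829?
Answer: -244286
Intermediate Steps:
y(t) = 68 (y(t) = -8 + 76 = 68)
G = -28974 (G = 4829*(-5 - 1) = 4829*(-6) = -28974)
(y(137) + (G - 1*(-72202))) - 287582 = (68 + (-28974 - 1*(-72202))) - 287582 = (68 + (-28974 + 72202)) - 287582 = (68 + 43228) - 287582 = 43296 - 287582 = -244286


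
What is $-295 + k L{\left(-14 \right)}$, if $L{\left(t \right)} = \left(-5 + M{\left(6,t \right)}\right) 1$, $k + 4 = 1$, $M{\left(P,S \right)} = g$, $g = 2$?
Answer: $-286$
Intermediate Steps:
$M{\left(P,S \right)} = 2$
$k = -3$ ($k = -4 + 1 = -3$)
$L{\left(t \right)} = -3$ ($L{\left(t \right)} = \left(-5 + 2\right) 1 = \left(-3\right) 1 = -3$)
$-295 + k L{\left(-14 \right)} = -295 - -9 = -295 + 9 = -286$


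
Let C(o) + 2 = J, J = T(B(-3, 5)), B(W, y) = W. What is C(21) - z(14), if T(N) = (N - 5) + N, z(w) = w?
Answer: -27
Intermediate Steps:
T(N) = -5 + 2*N (T(N) = (-5 + N) + N = -5 + 2*N)
J = -11 (J = -5 + 2*(-3) = -5 - 6 = -11)
C(o) = -13 (C(o) = -2 - 11 = -13)
C(21) - z(14) = -13 - 1*14 = -13 - 14 = -27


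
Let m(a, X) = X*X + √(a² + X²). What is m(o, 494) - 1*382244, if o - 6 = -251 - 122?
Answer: -138208 + 5*√15149 ≈ -1.3759e+5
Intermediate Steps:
o = -367 (o = 6 + (-251 - 122) = 6 - 373 = -367)
m(a, X) = X² + √(X² + a²)
m(o, 494) - 1*382244 = (494² + √(494² + (-367)²)) - 1*382244 = (244036 + √(244036 + 134689)) - 382244 = (244036 + √378725) - 382244 = (244036 + 5*√15149) - 382244 = -138208 + 5*√15149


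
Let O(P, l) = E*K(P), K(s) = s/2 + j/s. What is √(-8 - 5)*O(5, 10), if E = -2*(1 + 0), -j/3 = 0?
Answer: -5*I*√13 ≈ -18.028*I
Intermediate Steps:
j = 0 (j = -3*0 = 0)
K(s) = s/2 (K(s) = s/2 + 0/s = s*(½) + 0 = s/2 + 0 = s/2)
E = -2 (E = -2*1 = -2)
O(P, l) = -P
√(-8 - 5)*O(5, 10) = √(-8 - 5)*(-1*5) = √(-13)*(-5) = (I*√13)*(-5) = -5*I*√13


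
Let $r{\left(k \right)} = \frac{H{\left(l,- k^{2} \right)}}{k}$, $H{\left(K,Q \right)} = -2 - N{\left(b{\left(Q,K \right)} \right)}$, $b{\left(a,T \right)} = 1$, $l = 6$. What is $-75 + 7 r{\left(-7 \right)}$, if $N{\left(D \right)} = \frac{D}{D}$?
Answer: $-72$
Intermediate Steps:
$N{\left(D \right)} = 1$
$H{\left(K,Q \right)} = -3$ ($H{\left(K,Q \right)} = -2 - 1 = -3$)
$r{\left(k \right)} = - \frac{3}{k}$
$-75 + 7 r{\left(-7 \right)} = -75 + 7 \left(- \frac{3}{-7}\right) = -75 + 7 \left(\left(-3\right) \left(- \frac{1}{7}\right)\right) = -75 + 7 \cdot \frac{3}{7} = -75 + 3 = -72$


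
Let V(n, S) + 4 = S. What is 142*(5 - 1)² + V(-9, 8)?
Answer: 2276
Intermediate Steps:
V(n, S) = -4 + S
142*(5 - 1)² + V(-9, 8) = 142*(5 - 1)² + (-4 + 8) = 142*4² + 4 = 142*16 + 4 = 2272 + 4 = 2276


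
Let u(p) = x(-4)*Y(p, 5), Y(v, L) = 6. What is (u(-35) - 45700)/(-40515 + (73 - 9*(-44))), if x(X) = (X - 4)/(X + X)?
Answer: 22847/20023 ≈ 1.1410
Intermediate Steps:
x(X) = (-4 + X)/(2*X) (x(X) = (-4 + X)/((2*X)) = (-4 + X)*(1/(2*X)) = (-4 + X)/(2*X))
u(p) = 6 (u(p) = ((½)*(-4 - 4)/(-4))*6 = ((½)*(-¼)*(-8))*6 = 1*6 = 6)
(u(-35) - 45700)/(-40515 + (73 - 9*(-44))) = (6 - 45700)/(-40515 + (73 - 9*(-44))) = -45694/(-40515 + (73 + 396)) = -45694/(-40515 + 469) = -45694/(-40046) = -45694*(-1/40046) = 22847/20023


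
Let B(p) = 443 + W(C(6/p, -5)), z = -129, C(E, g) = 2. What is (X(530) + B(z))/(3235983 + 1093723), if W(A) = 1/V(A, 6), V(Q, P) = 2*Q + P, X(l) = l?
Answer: 9731/43297060 ≈ 0.00022475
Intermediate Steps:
V(Q, P) = P + 2*Q
W(A) = 1/(6 + 2*A)
B(p) = 4431/10 (B(p) = 443 + 1/(2*(3 + 2)) = 443 + (½)/5 = 443 + (½)*(⅕) = 443 + ⅒ = 4431/10)
(X(530) + B(z))/(3235983 + 1093723) = (530 + 4431/10)/(3235983 + 1093723) = (9731/10)/4329706 = (9731/10)*(1/4329706) = 9731/43297060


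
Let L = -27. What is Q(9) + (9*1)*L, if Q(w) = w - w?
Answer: -243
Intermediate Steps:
Q(w) = 0
Q(9) + (9*1)*L = 0 + (9*1)*(-27) = 0 + 9*(-27) = 0 - 243 = -243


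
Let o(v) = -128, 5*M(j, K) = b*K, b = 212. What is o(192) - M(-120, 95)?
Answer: -4156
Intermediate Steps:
M(j, K) = 212*K/5 (M(j, K) = (212*K)/5 = 212*K/5)
o(192) - M(-120, 95) = -128 - 212*95/5 = -128 - 1*4028 = -128 - 4028 = -4156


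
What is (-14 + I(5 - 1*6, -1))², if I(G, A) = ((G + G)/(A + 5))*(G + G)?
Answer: 169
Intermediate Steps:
I(G, A) = 4*G²/(5 + A) (I(G, A) = ((2*G)/(5 + A))*(2*G) = (2*G/(5 + A))*(2*G) = 4*G²/(5 + A))
(-14 + I(5 - 1*6, -1))² = (-14 + 4*(5 - 1*6)²/(5 - 1))² = (-14 + 4*(5 - 6)²/4)² = (-14 + 4*(-1)²*(¼))² = (-14 + 4*1*(¼))² = (-14 + 1)² = (-13)² = 169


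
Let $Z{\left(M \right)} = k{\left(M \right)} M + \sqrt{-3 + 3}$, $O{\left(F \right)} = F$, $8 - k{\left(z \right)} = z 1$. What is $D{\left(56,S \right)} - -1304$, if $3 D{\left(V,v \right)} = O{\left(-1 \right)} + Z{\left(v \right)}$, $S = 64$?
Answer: $109$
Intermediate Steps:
$k{\left(z \right)} = 8 - z$ ($k{\left(z \right)} = 8 - z 1 = 8 - z$)
$Z{\left(M \right)} = M \left(8 - M\right)$ ($Z{\left(M \right)} = \left(8 - M\right) M + \sqrt{-3 + 3} = M \left(8 - M\right) + \sqrt{0} = M \left(8 - M\right) + 0 = M \left(8 - M\right)$)
$D{\left(V,v \right)} = - \frac{1}{3} + \frac{v \left(8 - v\right)}{3}$ ($D{\left(V,v \right)} = \frac{-1 + v \left(8 - v\right)}{3} = - \frac{1}{3} + \frac{v \left(8 - v\right)}{3}$)
$D{\left(56,S \right)} - -1304 = \left(- \frac{1}{3} - \frac{64 \left(-8 + 64\right)}{3}\right) - -1304 = \left(- \frac{1}{3} - \frac{64}{3} \cdot 56\right) + 1304 = \left(- \frac{1}{3} - \frac{3584}{3}\right) + 1304 = -1195 + 1304 = 109$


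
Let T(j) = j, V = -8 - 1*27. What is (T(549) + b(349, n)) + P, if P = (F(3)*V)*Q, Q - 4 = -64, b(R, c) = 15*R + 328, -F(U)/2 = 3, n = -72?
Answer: -6488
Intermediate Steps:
V = -35 (V = -8 - 27 = -35)
F(U) = -6 (F(U) = -2*3 = -6)
b(R, c) = 328 + 15*R
Q = -60 (Q = 4 - 64 = -60)
P = -12600 (P = -6*(-35)*(-60) = 210*(-60) = -12600)
(T(549) + b(349, n)) + P = (549 + (328 + 15*349)) - 12600 = (549 + (328 + 5235)) - 12600 = (549 + 5563) - 12600 = 6112 - 12600 = -6488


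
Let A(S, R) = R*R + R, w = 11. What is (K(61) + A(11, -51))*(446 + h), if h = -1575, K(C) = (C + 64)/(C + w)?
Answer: -207425525/72 ≈ -2.8809e+6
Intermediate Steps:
K(C) = (64 + C)/(11 + C) (K(C) = (C + 64)/(C + 11) = (64 + C)/(11 + C))
A(S, R) = R + R² (A(S, R) = R² + R = R + R²)
(K(61) + A(11, -51))*(446 + h) = ((64 + 61)/(11 + 61) - 51*(1 - 51))*(446 - 1575) = (125/72 - 51*(-50))*(-1129) = ((1/72)*125 + 2550)*(-1129) = (125/72 + 2550)*(-1129) = (183725/72)*(-1129) = -207425525/72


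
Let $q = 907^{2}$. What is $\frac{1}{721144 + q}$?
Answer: $\frac{1}{1543793} \approx 6.4775 \cdot 10^{-7}$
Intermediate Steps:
$q = 822649$
$\frac{1}{721144 + q} = \frac{1}{721144 + 822649} = \frac{1}{1543793}$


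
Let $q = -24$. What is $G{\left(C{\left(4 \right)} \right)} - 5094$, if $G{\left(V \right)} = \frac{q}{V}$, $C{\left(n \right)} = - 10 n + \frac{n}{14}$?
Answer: $- \frac{707982}{139} \approx -5093.4$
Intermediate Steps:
$C{\left(n \right)} = - \frac{139 n}{14}$ ($C{\left(n \right)} = - 10 n + n \frac{1}{14} = - 10 n + \frac{n}{14} = - \frac{139 n}{14}$)
$G{\left(V \right)} = - \frac{24}{V}$
$G{\left(C{\left(4 \right)} \right)} - 5094 = - \frac{24}{\left(- \frac{139}{14}\right) 4} - 5094 = - \frac{24}{- \frac{278}{7}} - 5094 = \left(-24\right) \left(- \frac{7}{278}\right) - 5094 = \frac{84}{139} - 5094 = - \frac{707982}{139}$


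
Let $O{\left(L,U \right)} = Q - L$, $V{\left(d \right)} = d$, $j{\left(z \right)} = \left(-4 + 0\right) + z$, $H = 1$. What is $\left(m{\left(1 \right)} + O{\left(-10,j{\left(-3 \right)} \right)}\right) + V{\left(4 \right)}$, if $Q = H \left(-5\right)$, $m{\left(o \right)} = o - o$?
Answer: $9$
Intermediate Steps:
$j{\left(z \right)} = -4 + z$
$m{\left(o \right)} = 0$
$Q = -5$ ($Q = 1 \left(-5\right) = -5$)
$O{\left(L,U \right)} = -5 - L$
$\left(m{\left(1 \right)} + O{\left(-10,j{\left(-3 \right)} \right)}\right) + V{\left(4 \right)} = \left(0 - -5\right) + 4 = \left(0 + \left(-5 + 10\right)\right) + 4 = \left(0 + 5\right) + 4 = 5 + 4 = 9$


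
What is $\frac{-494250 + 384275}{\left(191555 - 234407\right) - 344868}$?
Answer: $\frac{21995}{77544} \approx 0.28365$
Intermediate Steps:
$\frac{-494250 + 384275}{\left(191555 - 234407\right) - 344868} = - \frac{109975}{\left(191555 - 234407\right) - 344868} = - \frac{109975}{-42852 - 344868} = - \frac{109975}{-387720} = \left(-109975\right) \left(- \frac{1}{387720}\right) = \frac{21995}{77544}$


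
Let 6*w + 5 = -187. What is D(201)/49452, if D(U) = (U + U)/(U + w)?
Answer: 67/1392898 ≈ 4.8101e-5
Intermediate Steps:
w = -32 (w = -⅚ + (⅙)*(-187) = -⅚ - 187/6 = -32)
D(U) = 2*U/(-32 + U) (D(U) = (U + U)/(U - 32) = (2*U)/(-32 + U) = 2*U/(-32 + U))
D(201)/49452 = (2*201/(-32 + 201))/49452 = (2*201/169)*(1/49452) = (2*201*(1/169))*(1/49452) = (402/169)*(1/49452) = 67/1392898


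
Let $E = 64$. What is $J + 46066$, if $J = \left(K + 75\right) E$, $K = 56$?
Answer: $54450$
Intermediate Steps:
$J = 8384$ ($J = \left(56 + 75\right) 64 = 131 \cdot 64 = 8384$)
$J + 46066 = 8384 + 46066 = 54450$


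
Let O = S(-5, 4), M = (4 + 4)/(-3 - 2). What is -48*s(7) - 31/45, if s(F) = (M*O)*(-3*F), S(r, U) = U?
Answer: -58067/9 ≈ -6451.9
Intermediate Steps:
M = -8/5 (M = 8/(-5) = 8*(-⅕) = -8/5 ≈ -1.6000)
O = 4
s(F) = 96*F/5 (s(F) = (-8/5*4)*(-3*F) = -(-96)*F/5 = 96*F/5)
-48*s(7) - 31/45 = -4608*7/5 - 31/45 = -48*672/5 - 31*1/45 = -32256/5 - 31/45 = -58067/9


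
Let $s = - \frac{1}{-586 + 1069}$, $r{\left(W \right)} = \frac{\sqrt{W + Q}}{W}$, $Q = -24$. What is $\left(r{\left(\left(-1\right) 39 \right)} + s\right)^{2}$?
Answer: $- \frac{1632854}{39425841} + \frac{2 i \sqrt{7}}{6279} \approx -0.041416 + 0.00084273 i$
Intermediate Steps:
$r{\left(W \right)} = \frac{\sqrt{-24 + W}}{W}$ ($r{\left(W \right)} = \frac{\sqrt{W - 24}}{W} = \frac{\sqrt{-24 + W}}{W}$)
$s = - \frac{1}{483} \approx -0.0020704$
$\left(r{\left(\left(-1\right) 39 \right)} + s\right)^{2} = \left(\frac{\sqrt{-24 - 39}}{\left(-1\right) 39} - \frac{1}{483}\right)^{2} = \left(\frac{\sqrt{-24 - 39}}{-39} - \frac{1}{483}\right)^{2} = \left(- \frac{\sqrt{-63}}{39} - \frac{1}{483}\right)^{2} = \left(- \frac{3 i \sqrt{7}}{39} - \frac{1}{483}\right)^{2} = \left(- \frac{i \sqrt{7}}{13} - \frac{1}{483}\right)^{2} = \left(- \frac{1}{483} - \frac{i \sqrt{7}}{13}\right)^{2}$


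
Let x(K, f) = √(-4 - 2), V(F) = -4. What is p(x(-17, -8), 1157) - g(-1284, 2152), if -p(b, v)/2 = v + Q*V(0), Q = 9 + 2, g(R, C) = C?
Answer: -4378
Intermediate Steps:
x(K, f) = I*√6 (x(K, f) = √(-6) = I*√6)
Q = 11
p(b, v) = 88 - 2*v (p(b, v) = -2*(v + 11*(-4)) = -2*(v - 44) = -2*(-44 + v) = 88 - 2*v)
p(x(-17, -8), 1157) - g(-1284, 2152) = (88 - 2*1157) - 1*2152 = (88 - 2314) - 2152 = -2226 - 2152 = -4378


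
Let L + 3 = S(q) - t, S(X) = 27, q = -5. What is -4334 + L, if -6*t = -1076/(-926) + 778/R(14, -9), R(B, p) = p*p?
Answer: -484711894/112509 ≈ -4308.2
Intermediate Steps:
R(B, p) = p²
t = -201896/112509 (t = -(-1076/(-926) + 778/((-9)²))/6 = -(-1076*(-1/926) + 778/81)/6 = -(538/463 + 778*(1/81))/6 = -(538/463 + 778/81)/6 = -⅙*403792/37503 = -201896/112509 ≈ -1.7945)
L = 2902112/112509 (L = -3 + (27 - 1*(-201896/112509)) = -3 + (27 + 201896/112509) = -3 + 3239639/112509 = 2902112/112509 ≈ 25.794)
-4334 + L = -4334 + 2902112/112509 = -484711894/112509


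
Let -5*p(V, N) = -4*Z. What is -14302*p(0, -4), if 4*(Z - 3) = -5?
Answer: -100114/5 ≈ -20023.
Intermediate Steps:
Z = 7/4 (Z = 3 + (¼)*(-5) = 3 - 5/4 = 7/4 ≈ 1.7500)
p(V, N) = 7/5 (p(V, N) = -(-4)*7/(5*4) = -⅕*(-7) = 7/5)
-14302*p(0, -4) = -14302*7/5 = -100114/5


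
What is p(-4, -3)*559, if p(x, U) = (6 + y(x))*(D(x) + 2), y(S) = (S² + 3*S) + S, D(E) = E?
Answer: -6708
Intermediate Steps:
y(S) = S² + 4*S
p(x, U) = (2 + x)*(6 + x*(4 + x)) (p(x, U) = (6 + x*(4 + x))*(x + 2) = (6 + x*(4 + x))*(2 + x) = (2 + x)*(6 + x*(4 + x)))
p(-4, -3)*559 = (12 + (-4)³ + 6*(-4)² + 14*(-4))*559 = (12 - 64 + 6*16 - 56)*559 = (12 - 64 + 96 - 56)*559 = -12*559 = -6708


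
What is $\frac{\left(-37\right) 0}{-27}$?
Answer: $0$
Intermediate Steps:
$\frac{\left(-37\right) 0}{-27} = 0 \left(- \frac{1}{27}\right) = 0$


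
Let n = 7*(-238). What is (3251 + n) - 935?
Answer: 650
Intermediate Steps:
n = -1666
(3251 + n) - 935 = (3251 - 1666) - 935 = 1585 - 935 = 650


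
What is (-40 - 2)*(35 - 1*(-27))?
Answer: -2604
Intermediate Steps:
(-40 - 2)*(35 - 1*(-27)) = -42*(35 + 27) = -42*62 = -2604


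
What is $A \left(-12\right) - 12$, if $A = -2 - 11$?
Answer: $144$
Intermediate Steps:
$A = -13$
$A \left(-12\right) - 12 = \left(-13\right) \left(-12\right) - 12 = 156 - 12 = 144$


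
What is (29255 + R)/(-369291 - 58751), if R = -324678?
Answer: 295423/428042 ≈ 0.69017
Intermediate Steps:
(29255 + R)/(-369291 - 58751) = (29255 - 324678)/(-369291 - 58751) = -295423/(-428042) = -295423*(-1/428042) = 295423/428042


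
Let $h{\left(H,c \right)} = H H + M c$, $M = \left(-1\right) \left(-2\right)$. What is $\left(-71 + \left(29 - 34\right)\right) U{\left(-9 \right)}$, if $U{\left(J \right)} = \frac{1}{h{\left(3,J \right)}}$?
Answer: $\frac{76}{9} \approx 8.4444$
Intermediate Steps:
$M = 2$
$h{\left(H,c \right)} = H^{2} + 2 c$ ($h{\left(H,c \right)} = H H + 2 c = H^{2} + 2 c$)
$U{\left(J \right)} = \frac{1}{9 + 2 J}$ ($U{\left(J \right)} = \frac{1}{3^{2} + 2 J} = \frac{1}{9 + 2 J}$)
$\left(-71 + \left(29 - 34\right)\right) U{\left(-9 \right)} = \frac{-71 + \left(29 - 34\right)}{9 + 2 \left(-9\right)} = \frac{-71 + \left(29 - 34\right)}{9 - 18} = \frac{-71 - 5}{-9} = \left(-76\right) \left(- \frac{1}{9}\right) = \frac{76}{9}$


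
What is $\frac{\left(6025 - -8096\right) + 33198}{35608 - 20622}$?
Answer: $\frac{47319}{14986} \approx 3.1575$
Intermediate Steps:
$\frac{\left(6025 - -8096\right) + 33198}{35608 - 20622} = \frac{\left(6025 + 8096\right) + 33198}{14986} = \left(14121 + 33198\right) \frac{1}{14986} = 47319 \cdot \frac{1}{14986} = \frac{47319}{14986}$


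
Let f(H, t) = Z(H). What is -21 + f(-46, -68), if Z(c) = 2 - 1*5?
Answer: -24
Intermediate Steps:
Z(c) = -3 (Z(c) = 2 - 5 = -3)
f(H, t) = -3
-21 + f(-46, -68) = -21 - 3 = -24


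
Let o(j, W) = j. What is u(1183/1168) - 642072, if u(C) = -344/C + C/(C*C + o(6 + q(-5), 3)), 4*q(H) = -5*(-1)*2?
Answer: -9876145753933272/15373549919 ≈ -6.4241e+5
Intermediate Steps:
q(H) = 5/2 (q(H) = (-5*(-1)*2)/4 = (5*2)/4 = (¼)*10 = 5/2)
u(C) = -344/C + C/(17/2 + C²) (u(C) = -344/C + C/(C*C + (6 + 5/2)) = -344/C + C/(C² + 17/2) = -344/C + C/(17/2 + C²))
u(1183/1168) - 642072 = 2*(-2924 - 343*(1183/1168)²)/(((1183/1168))*(17 + 2*(1183/1168)²)) - 642072 = 2*(-2924 - 343*(1183*(1/1168))²)/(((1183*(1/1168)))*(17 + 2*(1183*(1/1168))²)) - 642072 = 2*(-2924 - 343*(1183/1168)²)/((1183/1168)*(17 + 2*(1183/1168)²)) - 642072 = 2*(1168/1183)*(-2924 - 343*1399489/1364224)/(17 + 2*(1399489/1364224)) - 642072 = 2*(1168/1183)*(-2924 - 480024727/1364224)/(17 + 1399489/682112) - 642072 = 2*(1168/1183)*(-4469015703/1364224)/(12995393/682112) - 642072 = 2*(1168/1183)*(682112/12995393)*(-4469015703/1364224) - 642072 = -5219810341104/15373549919 - 642072 = -9876145753933272/15373549919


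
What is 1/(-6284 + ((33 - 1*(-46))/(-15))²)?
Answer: -225/1407659 ≈ -0.00015984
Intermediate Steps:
1/(-6284 + ((33 - 1*(-46))/(-15))²) = 1/(-6284 + ((33 + 46)*(-1/15))²) = 1/(-6284 + (79*(-1/15))²) = 1/(-6284 + (-79/15)²) = 1/(-6284 + 6241/225) = 1/(-1407659/225) = -225/1407659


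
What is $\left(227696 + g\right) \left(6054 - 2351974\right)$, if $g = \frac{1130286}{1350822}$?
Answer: $- \frac{120258856452999360}{225137} \approx -5.3416 \cdot 10^{11}$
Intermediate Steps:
$g = \frac{188381}{225137}$ ($g = 1130286 \cdot \frac{1}{1350822} = \frac{188381}{225137} \approx 0.83674$)
$\left(227696 + g\right) \left(6054 - 2351974\right) = \left(227696 + \frac{188381}{225137}\right) \left(6054 - 2351974\right) = \frac{51262982733}{225137} \left(-2345920\right) = - \frac{120258856452999360}{225137}$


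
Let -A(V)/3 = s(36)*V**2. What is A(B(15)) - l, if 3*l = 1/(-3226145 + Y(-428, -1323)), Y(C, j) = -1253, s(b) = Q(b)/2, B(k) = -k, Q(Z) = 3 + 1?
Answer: -13070961899/9682194 ≈ -1350.0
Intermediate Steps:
Q(Z) = 4
s(b) = 2 (s(b) = 4/2 = 4*(1/2) = 2)
A(V) = -6*V**2
l = -1/9682194 (l = 1/(3*(-3226145 - 1253)) = (1/3)/(-3227398) = (1/3)*(-1/3227398) = -1/9682194 ≈ -1.0328e-7)
A(B(15)) - l = -6*(-1*15)**2 - 1*(-1/9682194) = -6*(-15)**2 + 1/9682194 = -6*225 + 1/9682194 = -1350 + 1/9682194 = -13070961899/9682194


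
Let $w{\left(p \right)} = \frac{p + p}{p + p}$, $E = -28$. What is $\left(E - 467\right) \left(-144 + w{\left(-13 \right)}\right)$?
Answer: $70785$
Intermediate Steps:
$w{\left(p \right)} = 1$ ($w{\left(p \right)} = \frac{2 p}{2 p} = 2 p \frac{1}{2 p} = 1$)
$\left(E - 467\right) \left(-144 + w{\left(-13 \right)}\right) = \left(-28 - 467\right) \left(-144 + 1\right) = \left(-495\right) \left(-143\right) = 70785$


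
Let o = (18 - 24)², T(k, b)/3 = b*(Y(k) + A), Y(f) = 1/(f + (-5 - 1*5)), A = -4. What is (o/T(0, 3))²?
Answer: 1600/1681 ≈ 0.95181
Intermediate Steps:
Y(f) = 1/(-10 + f) (Y(f) = 1/(f + (-5 - 5)) = 1/(f - 10) = 1/(-10 + f))
T(k, b) = 3*b*(-4 + 1/(-10 + k)) (T(k, b) = 3*(b*(1/(-10 + k) - 4)) = 3*(b*(-4 + 1/(-10 + k))) = 3*b*(-4 + 1/(-10 + k)))
o = 36 (o = (-6)² = 36)
(o/T(0, 3))² = (36/((3*3*(41 - 4*0)/(-10 + 0))))² = (36/((3*3*(41 + 0)/(-10))))² = (36/((3*3*(-⅒)*41)))² = (36/(-369/10))² = (36*(-10/369))² = (-40/41)² = 1600/1681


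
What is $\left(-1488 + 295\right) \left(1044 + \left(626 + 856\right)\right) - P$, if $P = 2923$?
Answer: $-3016441$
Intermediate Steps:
$\left(-1488 + 295\right) \left(1044 + \left(626 + 856\right)\right) - P = \left(-1488 + 295\right) \left(1044 + \left(626 + 856\right)\right) - 2923 = - 1193 \left(1044 + 1482\right) - 2923 = \left(-1193\right) 2526 - 2923 = -3013518 - 2923 = -3016441$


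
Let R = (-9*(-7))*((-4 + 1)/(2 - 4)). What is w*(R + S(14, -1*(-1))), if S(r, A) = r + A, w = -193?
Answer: -42267/2 ≈ -21134.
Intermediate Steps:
S(r, A) = A + r
R = 189/2 (R = 63*(-3/(-2)) = 63*(-3*(-½)) = 63*(3/2) = 189/2 ≈ 94.500)
w*(R + S(14, -1*(-1))) = -193*(189/2 + (-1*(-1) + 14)) = -193*(189/2 + (1 + 14)) = -193*(189/2 + 15) = -193*219/2 = -42267/2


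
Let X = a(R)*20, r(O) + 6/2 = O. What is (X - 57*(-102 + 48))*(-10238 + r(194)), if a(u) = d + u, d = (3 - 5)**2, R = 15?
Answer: -34742526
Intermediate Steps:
r(O) = -3 + O
d = 4 (d = (-2)**2 = 4)
a(u) = 4 + u
X = 380 (X = (4 + 15)*20 = 19*20 = 380)
(X - 57*(-102 + 48))*(-10238 + r(194)) = (380 - 57*(-102 + 48))*(-10238 + (-3 + 194)) = (380 - 57*(-54))*(-10238 + 191) = (380 + 3078)*(-10047) = 3458*(-10047) = -34742526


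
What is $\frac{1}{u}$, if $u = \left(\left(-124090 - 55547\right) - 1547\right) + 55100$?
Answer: $- \frac{1}{126084} \approx -7.9312 \cdot 10^{-6}$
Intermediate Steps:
$u = -126084$ ($u = \left(-179637 - 1547\right) + 55100 = -181184 + 55100 = -126084$)
$\frac{1}{u} = \frac{1}{-126084} = - \frac{1}{126084}$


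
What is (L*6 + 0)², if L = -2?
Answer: 144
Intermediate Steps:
(L*6 + 0)² = (-2*6 + 0)² = (-12 + 0)² = (-12)² = 144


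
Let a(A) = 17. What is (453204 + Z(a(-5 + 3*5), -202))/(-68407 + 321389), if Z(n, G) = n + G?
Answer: 453019/252982 ≈ 1.7907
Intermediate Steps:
Z(n, G) = G + n
(453204 + Z(a(-5 + 3*5), -202))/(-68407 + 321389) = (453204 + (-202 + 17))/(-68407 + 321389) = (453204 - 185)/252982 = 453019*(1/252982) = 453019/252982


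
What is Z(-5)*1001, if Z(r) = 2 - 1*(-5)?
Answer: 7007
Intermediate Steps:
Z(r) = 7 (Z(r) = 2 + 5 = 7)
Z(-5)*1001 = 7*1001 = 7007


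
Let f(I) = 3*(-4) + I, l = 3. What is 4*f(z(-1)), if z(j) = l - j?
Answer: -32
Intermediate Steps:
z(j) = 3 - j
f(I) = -12 + I
4*f(z(-1)) = 4*(-12 + (3 - 1*(-1))) = 4*(-12 + (3 + 1)) = 4*(-12 + 4) = 4*(-8) = -32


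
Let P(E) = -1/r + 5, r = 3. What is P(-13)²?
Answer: 196/9 ≈ 21.778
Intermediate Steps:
P(E) = 14/3 (P(E) = -1/3 + 5 = -1*⅓ + 5 = -⅓ + 5 = 14/3)
P(-13)² = (14/3)² = 196/9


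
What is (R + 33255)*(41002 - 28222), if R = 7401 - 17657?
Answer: 293927220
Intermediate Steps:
R = -10256
(R + 33255)*(41002 - 28222) = (-10256 + 33255)*(41002 - 28222) = 22999*12780 = 293927220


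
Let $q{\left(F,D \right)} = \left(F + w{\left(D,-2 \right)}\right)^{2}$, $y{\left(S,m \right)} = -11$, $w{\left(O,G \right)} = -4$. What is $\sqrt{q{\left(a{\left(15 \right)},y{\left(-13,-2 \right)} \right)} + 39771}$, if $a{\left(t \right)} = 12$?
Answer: $\sqrt{39835} \approx 199.59$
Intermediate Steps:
$q{\left(F,D \right)} = \left(-4 + F\right)^{2}$ ($q{\left(F,D \right)} = \left(F - 4\right)^{2} = \left(-4 + F\right)^{2}$)
$\sqrt{q{\left(a{\left(15 \right)},y{\left(-13,-2 \right)} \right)} + 39771} = \sqrt{\left(-4 + 12\right)^{2} + 39771} = \sqrt{8^{2} + 39771} = \sqrt{64 + 39771} = \sqrt{39835}$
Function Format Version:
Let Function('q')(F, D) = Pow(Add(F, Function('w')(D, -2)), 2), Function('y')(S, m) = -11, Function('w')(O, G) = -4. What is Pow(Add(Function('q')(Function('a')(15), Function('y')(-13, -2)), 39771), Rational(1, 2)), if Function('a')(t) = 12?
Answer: Pow(39835, Rational(1, 2)) ≈ 199.59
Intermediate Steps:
Function('q')(F, D) = Pow(Add(-4, F), 2) (Function('q')(F, D) = Pow(Add(F, -4), 2) = Pow(Add(-4, F), 2))
Pow(Add(Function('q')(Function('a')(15), Function('y')(-13, -2)), 39771), Rational(1, 2)) = Pow(Add(Pow(Add(-4, 12), 2), 39771), Rational(1, 2)) = Pow(Add(Pow(8, 2), 39771), Rational(1, 2)) = Pow(Add(64, 39771), Rational(1, 2)) = Pow(39835, Rational(1, 2))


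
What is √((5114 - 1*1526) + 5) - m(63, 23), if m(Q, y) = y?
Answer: -23 + √3593 ≈ 36.942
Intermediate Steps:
√((5114 - 1*1526) + 5) - m(63, 23) = √((5114 - 1*1526) + 5) - 1*23 = √((5114 - 1526) + 5) - 23 = √(3588 + 5) - 23 = √3593 - 23 = -23 + √3593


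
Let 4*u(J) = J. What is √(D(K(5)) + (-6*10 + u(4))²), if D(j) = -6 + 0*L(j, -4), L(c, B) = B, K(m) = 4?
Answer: 5*√139 ≈ 58.949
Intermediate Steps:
u(J) = J/4
D(j) = -6 (D(j) = -6 + 0*(-4) = -6 + 0 = -6)
√(D(K(5)) + (-6*10 + u(4))²) = √(-6 + (-6*10 + (¼)*4)²) = √(-6 + (-60 + 1)²) = √(-6 + (-59)²) = √(-6 + 3481) = √3475 = 5*√139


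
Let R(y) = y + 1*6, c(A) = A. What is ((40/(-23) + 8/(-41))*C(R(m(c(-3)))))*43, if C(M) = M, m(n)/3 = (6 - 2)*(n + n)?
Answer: 5176512/943 ≈ 5489.4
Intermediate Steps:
m(n) = 24*n (m(n) = 3*((6 - 2)*(n + n)) = 3*(4*(2*n)) = 3*(8*n) = 24*n)
R(y) = 6 + y (R(y) = y + 6 = 6 + y)
((40/(-23) + 8/(-41))*C(R(m(c(-3)))))*43 = ((40/(-23) + 8/(-41))*(6 + 24*(-3)))*43 = ((40*(-1/23) + 8*(-1/41))*(6 - 72))*43 = ((-40/23 - 8/41)*(-66))*43 = -1824/943*(-66)*43 = (120384/943)*43 = 5176512/943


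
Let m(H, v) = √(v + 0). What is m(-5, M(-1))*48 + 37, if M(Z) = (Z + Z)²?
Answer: 133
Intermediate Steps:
M(Z) = 4*Z² (M(Z) = (2*Z)² = 4*Z²)
m(H, v) = √v
m(-5, M(-1))*48 + 37 = √(4*(-1)²)*48 + 37 = √(4*1)*48 + 37 = √4*48 + 37 = 2*48 + 37 = 96 + 37 = 133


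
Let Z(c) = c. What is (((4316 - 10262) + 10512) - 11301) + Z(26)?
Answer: -6709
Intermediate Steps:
(((4316 - 10262) + 10512) - 11301) + Z(26) = (((4316 - 10262) + 10512) - 11301) + 26 = ((-5946 + 10512) - 11301) + 26 = (4566 - 11301) + 26 = -6735 + 26 = -6709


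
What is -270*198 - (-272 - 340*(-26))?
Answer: -62028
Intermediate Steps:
-270*198 - (-272 - 340*(-26)) = -53460 - (-272 + 8840) = -53460 - 1*8568 = -53460 - 8568 = -62028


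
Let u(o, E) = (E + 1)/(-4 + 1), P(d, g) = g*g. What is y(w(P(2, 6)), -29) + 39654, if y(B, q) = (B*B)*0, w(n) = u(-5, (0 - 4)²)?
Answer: 39654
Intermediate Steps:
P(d, g) = g²
u(o, E) = -⅓ - E/3 (u(o, E) = (1 + E)/(-3) = (1 + E)*(-⅓) = -⅓ - E/3)
w(n) = -17/3 (w(n) = -⅓ - (0 - 4)²/3 = -⅓ - ⅓*(-4)² = -⅓ - ⅓*16 = -⅓ - 16/3 = -17/3)
y(B, q) = 0 (y(B, q) = B²*0 = 0)
y(w(P(2, 6)), -29) + 39654 = 0 + 39654 = 39654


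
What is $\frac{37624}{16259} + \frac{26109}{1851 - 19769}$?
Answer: $\frac{249640601}{291328762} \approx 0.8569$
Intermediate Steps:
$\frac{37624}{16259} + \frac{26109}{1851 - 19769} = 37624 \cdot \frac{1}{16259} + \frac{26109}{-17918} = \frac{37624}{16259} + 26109 \left(- \frac{1}{17918}\right) = \frac{37624}{16259} - \frac{26109}{17918} = \frac{249640601}{291328762}$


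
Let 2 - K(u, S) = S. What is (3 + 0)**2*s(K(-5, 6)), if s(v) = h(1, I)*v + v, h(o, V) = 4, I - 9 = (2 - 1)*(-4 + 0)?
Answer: -180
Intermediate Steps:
K(u, S) = 2 - S
I = 5 (I = 9 + (2 - 1)*(-4 + 0) = 9 + 1*(-4) = 9 - 4 = 5)
s(v) = 5*v (s(v) = 4*v + v = 5*v)
(3 + 0)**2*s(K(-5, 6)) = (3 + 0)**2*(5*(2 - 1*6)) = 3**2*(5*(2 - 6)) = 9*(5*(-4)) = 9*(-20) = -180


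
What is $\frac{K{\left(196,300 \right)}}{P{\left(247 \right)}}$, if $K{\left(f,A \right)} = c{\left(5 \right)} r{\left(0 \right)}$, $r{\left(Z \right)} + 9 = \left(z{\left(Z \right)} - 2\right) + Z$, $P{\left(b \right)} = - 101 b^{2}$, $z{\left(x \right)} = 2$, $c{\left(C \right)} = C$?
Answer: $\frac{45}{6161909} \approx 7.3029 \cdot 10^{-6}$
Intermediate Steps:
$r{\left(Z \right)} = -9 + Z$ ($r{\left(Z \right)} = -9 + \left(\left(2 - 2\right) + Z\right) = -9 + \left(0 + Z\right) = -9 + Z$)
$K{\left(f,A \right)} = -45$ ($K{\left(f,A \right)} = 5 \left(-9 + 0\right) = 5 \left(-9\right) = -45$)
$\frac{K{\left(196,300 \right)}}{P{\left(247 \right)}} = - \frac{45}{\left(-101\right) 247^{2}} = - \frac{45}{\left(-101\right) 61009} = - \frac{45}{-6161909} = \left(-45\right) \left(- \frac{1}{6161909}\right) = \frac{45}{6161909}$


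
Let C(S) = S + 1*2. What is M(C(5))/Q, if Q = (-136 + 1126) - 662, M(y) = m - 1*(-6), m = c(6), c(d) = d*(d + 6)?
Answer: 39/164 ≈ 0.23780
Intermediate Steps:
C(S) = 2 + S (C(S) = S + 2 = 2 + S)
c(d) = d*(6 + d)
m = 72 (m = 6*(6 + 6) = 6*12 = 72)
M(y) = 78 (M(y) = 72 - 1*(-6) = 72 + 6 = 78)
Q = 328 (Q = 990 - 662 = 328)
M(C(5))/Q = 78/328 = 78*(1/328) = 39/164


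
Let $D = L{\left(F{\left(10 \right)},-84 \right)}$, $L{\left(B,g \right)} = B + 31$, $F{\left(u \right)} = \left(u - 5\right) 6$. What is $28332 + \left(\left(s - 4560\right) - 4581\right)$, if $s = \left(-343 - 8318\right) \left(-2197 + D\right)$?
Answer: $18519087$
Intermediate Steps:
$F{\left(u \right)} = -30 + 6 u$ ($F{\left(u \right)} = \left(-5 + u\right) 6 = -30 + 6 u$)
$L{\left(B,g \right)} = 31 + B$
$D = 61$ ($D = 31 + \left(-30 + 6 \cdot 10\right) = 31 + \left(-30 + 60\right) = 31 + 30 = 61$)
$s = 18499896$ ($s = \left(-343 - 8318\right) \left(-2197 + 61\right) = \left(-8661\right) \left(-2136\right) = 18499896$)
$28332 + \left(\left(s - 4560\right) - 4581\right) = 28332 + \left(\left(18499896 - 4560\right) - 4581\right) = 28332 + \left(18495336 - 4581\right) = 28332 + 18490755 = 18519087$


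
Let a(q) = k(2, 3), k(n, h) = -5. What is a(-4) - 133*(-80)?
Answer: 10635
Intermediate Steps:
a(q) = -5
a(-4) - 133*(-80) = -5 - 133*(-80) = -5 + 10640 = 10635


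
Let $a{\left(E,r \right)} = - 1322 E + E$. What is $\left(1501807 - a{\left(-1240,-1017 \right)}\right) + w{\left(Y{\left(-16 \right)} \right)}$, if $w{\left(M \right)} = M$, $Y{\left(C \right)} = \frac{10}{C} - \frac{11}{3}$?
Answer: $- \frac{3269695}{24} \approx -1.3624 \cdot 10^{5}$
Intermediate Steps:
$a{\left(E,r \right)} = - 1321 E$
$Y{\left(C \right)} = - \frac{11}{3} + \frac{10}{C}$ ($Y{\left(C \right)} = \frac{10}{C} - \frac{11}{3} = - \frac{11}{3} + \frac{10}{C}$)
$\left(1501807 - a{\left(-1240,-1017 \right)}\right) + w{\left(Y{\left(-16 \right)} \right)} = \left(1501807 - \left(-1321\right) \left(-1240\right)\right) - \left(\frac{11}{3} - \frac{10}{-16}\right) = \left(1501807 - 1638040\right) + \left(- \frac{11}{3} + 10 \left(- \frac{1}{16}\right)\right) = \left(1501807 - 1638040\right) - \frac{103}{24} = -136233 - \frac{103}{24} = - \frac{3269695}{24}$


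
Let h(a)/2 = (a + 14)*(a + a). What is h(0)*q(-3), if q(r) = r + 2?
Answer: 0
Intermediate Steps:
q(r) = 2 + r
h(a) = 4*a*(14 + a) (h(a) = 2*((a + 14)*(a + a)) = 2*((14 + a)*(2*a)) = 2*(2*a*(14 + a)) = 4*a*(14 + a))
h(0)*q(-3) = (4*0*(14 + 0))*(2 - 3) = (4*0*14)*(-1) = 0*(-1) = 0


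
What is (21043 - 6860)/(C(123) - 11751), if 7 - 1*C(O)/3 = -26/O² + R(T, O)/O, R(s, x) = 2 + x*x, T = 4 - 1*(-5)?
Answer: -71524869/61015477 ≈ -1.1722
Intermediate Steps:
T = 9 (T = 4 + 5 = 9)
R(s, x) = 2 + x²
C(O) = 21 + 78/O² - 3*(2 + O²)/O (C(O) = 21 - 3*(-26/O² + (2 + O²)/O) = 21 + (78/O² - 3*(2 + O²)/O) = 21 + 78/O² - 3*(2 + O²)/O)
(21043 - 6860)/(C(123) - 11751) = (21043 - 6860)/((21 - 6/123 - 3*123 + 78/123²) - 11751) = 14183/((21 - 6*1/123 - 369 + 78*(1/15129)) - 11751) = 14183/((21 - 2/41 - 369 + 26/5043) - 11751) = 14183/(-1755184/5043 - 11751) = 14183/(-61015477/5043) = 14183*(-5043/61015477) = -71524869/61015477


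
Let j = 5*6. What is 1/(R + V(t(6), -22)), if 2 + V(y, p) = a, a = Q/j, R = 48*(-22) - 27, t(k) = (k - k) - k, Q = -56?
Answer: -15/16303 ≈ -0.00092008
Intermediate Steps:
t(k) = -k (t(k) = 0 - k = -k)
j = 30
R = -1083 (R = -1056 - 27 = -1083)
a = -28/15 (a = -56/30 = -56*1/30 = -28/15 ≈ -1.8667)
V(y, p) = -58/15 (V(y, p) = -2 - 28/15 = -58/15)
1/(R + V(t(6), -22)) = 1/(-1083 - 58/15) = 1/(-16303/15) = -15/16303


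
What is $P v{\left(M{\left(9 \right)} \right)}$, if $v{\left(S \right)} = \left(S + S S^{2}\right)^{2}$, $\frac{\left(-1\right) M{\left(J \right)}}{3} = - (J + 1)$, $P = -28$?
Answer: $-20457385200$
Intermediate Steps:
$M{\left(J \right)} = 3 + 3 J$ ($M{\left(J \right)} = - 3 \left(- (J + 1)\right) = - 3 \left(- (1 + J)\right) = - 3 \left(-1 - J\right) = 3 + 3 J$)
$v{\left(S \right)} = \left(S + S^{3}\right)^{2}$
$P v{\left(M{\left(9 \right)} \right)} = - 28 \left(3 + 3 \cdot 9\right)^{2} \left(1 + \left(3 + 3 \cdot 9\right)^{2}\right)^{2} = - 28 \left(3 + 27\right)^{2} \left(1 + \left(3 + 27\right)^{2}\right)^{2} = - 28 \cdot 30^{2} \left(1 + 30^{2}\right)^{2} = - 28 \cdot 900 \left(1 + 900\right)^{2} = - 28 \cdot 900 \cdot 901^{2} = - 28 \cdot 900 \cdot 811801 = \left(-28\right) 730620900 = -20457385200$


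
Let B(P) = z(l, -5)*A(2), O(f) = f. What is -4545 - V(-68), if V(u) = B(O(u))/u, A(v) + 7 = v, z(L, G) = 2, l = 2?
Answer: -154535/34 ≈ -4545.1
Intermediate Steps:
A(v) = -7 + v
B(P) = -10 (B(P) = 2*(-7 + 2) = 2*(-5) = -10)
V(u) = -10/u
-4545 - V(-68) = -4545 - (-10)/(-68) = -4545 - (-10)*(-1)/68 = -4545 - 1*5/34 = -4545 - 5/34 = -154535/34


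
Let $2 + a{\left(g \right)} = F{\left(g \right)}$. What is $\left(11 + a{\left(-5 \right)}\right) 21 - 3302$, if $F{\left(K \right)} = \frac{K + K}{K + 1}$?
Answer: $- \frac{6121}{2} \approx -3060.5$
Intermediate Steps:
$F{\left(K \right)} = \frac{2 K}{1 + K}$
$a{\left(g \right)} = -2 + \frac{2 g}{1 + g}$
$\left(11 + a{\left(-5 \right)}\right) 21 - 3302 = \left(11 - \frac{2}{1 - 5}\right) 21 - 3302 = \left(11 - \frac{2}{-4}\right) 21 - 3302 = \left(11 - - \frac{1}{2}\right) 21 - 3302 = \left(11 + \frac{1}{2}\right) 21 - 3302 = \frac{23}{2} \cdot 21 - 3302 = \frac{483}{2} - 3302 = - \frac{6121}{2}$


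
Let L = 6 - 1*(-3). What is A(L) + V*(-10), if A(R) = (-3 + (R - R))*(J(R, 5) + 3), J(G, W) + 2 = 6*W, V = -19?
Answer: 97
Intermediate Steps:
L = 9 (L = 6 + 3 = 9)
J(G, W) = -2 + 6*W
A(R) = -93 (A(R) = (-3 + (R - R))*((-2 + 6*5) + 3) = (-3 + 0)*((-2 + 30) + 3) = -3*(28 + 3) = -3*31 = -93)
A(L) + V*(-10) = -93 - 19*(-10) = -93 + 190 = 97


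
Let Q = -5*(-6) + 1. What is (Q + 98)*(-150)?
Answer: -19350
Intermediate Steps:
Q = 31 (Q = 30 + 1 = 31)
(Q + 98)*(-150) = (31 + 98)*(-150) = 129*(-150) = -19350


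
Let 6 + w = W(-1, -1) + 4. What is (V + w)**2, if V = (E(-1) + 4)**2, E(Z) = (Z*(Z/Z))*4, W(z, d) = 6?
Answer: 16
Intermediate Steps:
E(Z) = 4*Z (E(Z) = (Z*1)*4 = Z*4 = 4*Z)
V = 0 (V = (4*(-1) + 4)**2 = (-4 + 4)**2 = 0**2 = 0)
w = 4 (w = -6 + (6 + 4) = -6 + 10 = 4)
(V + w)**2 = (0 + 4)**2 = 4**2 = 16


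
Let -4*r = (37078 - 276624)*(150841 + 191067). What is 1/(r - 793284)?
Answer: 1/20474880158 ≈ 4.8840e-11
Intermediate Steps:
r = 20475673442 (r = -(37078 - 276624)*(150841 + 191067)/4 = -(-119773)*341908/2 = -¼*(-81902693768) = 20475673442)
1/(r - 793284) = 1/(20475673442 - 793284) = 1/20474880158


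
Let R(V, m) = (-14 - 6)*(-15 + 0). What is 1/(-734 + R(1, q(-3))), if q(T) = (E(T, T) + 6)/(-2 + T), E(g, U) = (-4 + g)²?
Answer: -1/434 ≈ -0.0023041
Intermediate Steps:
q(T) = (6 + (-4 + T)²)/(-2 + T) (q(T) = ((-4 + T)² + 6)/(-2 + T) = (6 + (-4 + T)²)/(-2 + T))
R(V, m) = 300 (R(V, m) = -20*(-15) = 300)
1/(-734 + R(1, q(-3))) = 1/(-734 + 300) = 1/(-434) = -1/434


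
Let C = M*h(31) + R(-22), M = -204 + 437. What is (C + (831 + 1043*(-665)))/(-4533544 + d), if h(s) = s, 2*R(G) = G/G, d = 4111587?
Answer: 1371081/843914 ≈ 1.6247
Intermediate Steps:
M = 233
R(G) = ½ (R(G) = (G/G)/2 = (½)*1 = ½)
C = 14447/2 (C = 233*31 + ½ = 7223 + ½ = 14447/2 ≈ 7223.5)
(C + (831 + 1043*(-665)))/(-4533544 + d) = (14447/2 + (831 + 1043*(-665)))/(-4533544 + 4111587) = (14447/2 + (831 - 693595))/(-421957) = (14447/2 - 692764)*(-1/421957) = -1371081/2*(-1/421957) = 1371081/843914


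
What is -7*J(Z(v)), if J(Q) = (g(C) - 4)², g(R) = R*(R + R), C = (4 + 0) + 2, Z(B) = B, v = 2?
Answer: -32368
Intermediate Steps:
C = 6 (C = 4 + 2 = 6)
g(R) = 2*R² (g(R) = R*(2*R) = 2*R²)
J(Q) = 4624 (J(Q) = (2*6² - 4)² = (2*36 - 4)² = (72 - 4)² = 68² = 4624)
-7*J(Z(v)) = -7*4624 = -32368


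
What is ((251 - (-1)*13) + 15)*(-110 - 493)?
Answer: -168237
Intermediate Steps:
((251 - (-1)*13) + 15)*(-110 - 493) = ((251 - 1*(-13)) + 15)*(-603) = ((251 + 13) + 15)*(-603) = (264 + 15)*(-603) = 279*(-603) = -168237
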